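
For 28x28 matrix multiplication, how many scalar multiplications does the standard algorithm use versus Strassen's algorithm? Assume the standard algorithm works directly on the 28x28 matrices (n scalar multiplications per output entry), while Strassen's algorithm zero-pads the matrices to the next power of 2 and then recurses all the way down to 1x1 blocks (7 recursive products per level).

Matrix multiplication for 28x28 matrices:

Strassen's algorithm requires power-of-2 dimensions. Pad 28x28 to 32x32 (next power of 2).

Standard algorithm: 28^3 = 21952 multiplications
Strassen's algorithm: 7^(log2(32)) = 7^5 = 16807 multiplications
Savings: 21952 - 16807 = 5145 multiplications

Standard: 21952 multiplications (28^3). Strassen: 16807 multiplications (7^5, after padding to 32x32). Strassen reduces 8 recursive multiplications to 7 at each level.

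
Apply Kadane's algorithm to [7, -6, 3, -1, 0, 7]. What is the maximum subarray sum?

Using Kadane's algorithm on [7, -6, 3, -1, 0, 7]:

Scanning through the array:
Position 1 (value -6): max_ending_here = 1, max_so_far = 7
Position 2 (value 3): max_ending_here = 4, max_so_far = 7
Position 3 (value -1): max_ending_here = 3, max_so_far = 7
Position 4 (value 0): max_ending_here = 3, max_so_far = 7
Position 5 (value 7): max_ending_here = 10, max_so_far = 10

Maximum subarray: [7, -6, 3, -1, 0, 7]
Maximum sum: 10

The maximum subarray is [7, -6, 3, -1, 0, 7] with sum 10. This subarray runs from index 0 to index 5.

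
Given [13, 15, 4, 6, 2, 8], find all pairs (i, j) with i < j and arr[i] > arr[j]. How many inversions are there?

Finding inversions in [13, 15, 4, 6, 2, 8]:

(0, 2): arr[0]=13 > arr[2]=4
(0, 3): arr[0]=13 > arr[3]=6
(0, 4): arr[0]=13 > arr[4]=2
(0, 5): arr[0]=13 > arr[5]=8
(1, 2): arr[1]=15 > arr[2]=4
(1, 3): arr[1]=15 > arr[3]=6
(1, 4): arr[1]=15 > arr[4]=2
(1, 5): arr[1]=15 > arr[5]=8
(2, 4): arr[2]=4 > arr[4]=2
(3, 4): arr[3]=6 > arr[4]=2

Total inversions: 10

The array has 10 inversion(s): (0,2), (0,3), (0,4), (0,5), (1,2), (1,3), (1,4), (1,5), (2,4), (3,4). Each pair (i,j) satisfies i < j and arr[i] > arr[j].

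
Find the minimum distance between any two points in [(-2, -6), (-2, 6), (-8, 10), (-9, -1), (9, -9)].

Computing all pairwise distances among 5 points:

d((-2, -6), (-2, 6)) = 12.0
d((-2, -6), (-8, 10)) = 17.088
d((-2, -6), (-9, -1)) = 8.6023
d((-2, -6), (9, -9)) = 11.4018
d((-2, 6), (-8, 10)) = 7.2111 <-- minimum
d((-2, 6), (-9, -1)) = 9.8995
d((-2, 6), (9, -9)) = 18.6011
d((-8, 10), (-9, -1)) = 11.0454
d((-8, 10), (9, -9)) = 25.4951
d((-9, -1), (9, -9)) = 19.6977

Closest pair: (-2, 6) and (-8, 10) with distance 7.2111

The closest pair is (-2, 6) and (-8, 10) with Euclidean distance 7.2111. For 5 points, brute-force pairwise comparison is shown above. For large n, the divide-and-conquer algorithm (sort by x, recurse on halves, check the dividing strip) achieves O(n log n).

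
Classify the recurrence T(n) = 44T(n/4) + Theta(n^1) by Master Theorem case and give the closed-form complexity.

Master Theorem for T(n) = 44T(n/4) + O(n^1):

a = 44, b = 4, c = 1
log_b(a) = log_4(44) = 2.7297

Case 1: c = 1 < log_4(44) = 2.7297
T(n) = O(n^(log_4 44))

For T(n) = 44T(n/4) + O(n^1): log_4(44) = 2.7297. This is Case 1 of the Master Theorem (c < log_b(a), work dominated by leaves), giving O(n^(log_4 44)).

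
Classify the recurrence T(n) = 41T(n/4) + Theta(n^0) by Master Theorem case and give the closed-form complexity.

Master Theorem for T(n) = 41T(n/4) + O(n^0):

a = 41, b = 4, c = 0
log_b(a) = log_4(41) = 2.6788

Case 1: c = 0 < log_4(41) = 2.6788
T(n) = O(n^(log_4 41))

For T(n) = 41T(n/4) + O(n^0): log_4(41) = 2.6788. This is Case 1 of the Master Theorem (c < log_b(a), work dominated by leaves), giving O(n^(log_4 41)).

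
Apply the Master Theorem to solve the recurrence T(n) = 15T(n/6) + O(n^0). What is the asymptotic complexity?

Master Theorem for T(n) = 15T(n/6) + O(n^0):

a = 15, b = 6, c = 0
log_b(a) = log_6(15) = 1.5114

Case 1: c = 0 < log_6(15) = 1.5114
T(n) = O(n^(log_6 15))

For T(n) = 15T(n/6) + O(n^0): log_6(15) = 1.5114. This is Case 1 of the Master Theorem (c < log_b(a), work dominated by leaves), giving O(n^(log_6 15)).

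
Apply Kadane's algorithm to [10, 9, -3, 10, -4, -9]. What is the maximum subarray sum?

Using Kadane's algorithm on [10, 9, -3, 10, -4, -9]:

Scanning through the array:
Position 1 (value 9): max_ending_here = 19, max_so_far = 19
Position 2 (value -3): max_ending_here = 16, max_so_far = 19
Position 3 (value 10): max_ending_here = 26, max_so_far = 26
Position 4 (value -4): max_ending_here = 22, max_so_far = 26
Position 5 (value -9): max_ending_here = 13, max_so_far = 26

Maximum subarray: [10, 9, -3, 10]
Maximum sum: 26

The maximum subarray is [10, 9, -3, 10] with sum 26. This subarray runs from index 0 to index 3.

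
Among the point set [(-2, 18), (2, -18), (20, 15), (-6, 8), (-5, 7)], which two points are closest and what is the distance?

Computing all pairwise distances among 5 points:

d((-2, 18), (2, -18)) = 36.2215
d((-2, 18), (20, 15)) = 22.2036
d((-2, 18), (-6, 8)) = 10.7703
d((-2, 18), (-5, 7)) = 11.4018
d((2, -18), (20, 15)) = 37.5899
d((2, -18), (-6, 8)) = 27.2029
d((2, -18), (-5, 7)) = 25.9615
d((20, 15), (-6, 8)) = 26.9258
d((20, 15), (-5, 7)) = 26.2488
d((-6, 8), (-5, 7)) = 1.4142 <-- minimum

Closest pair: (-6, 8) and (-5, 7) with distance 1.4142

The closest pair is (-6, 8) and (-5, 7) with Euclidean distance 1.4142. For 5 points, brute-force pairwise comparison is shown above. For large n, the divide-and-conquer algorithm (sort by x, recurse on halves, check the dividing strip) achieves O(n log n).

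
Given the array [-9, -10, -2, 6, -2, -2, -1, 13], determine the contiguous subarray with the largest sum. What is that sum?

Using Kadane's algorithm on [-9, -10, -2, 6, -2, -2, -1, 13]:

Scanning through the array:
Position 1 (value -10): max_ending_here = -10, max_so_far = -9
Position 2 (value -2): max_ending_here = -2, max_so_far = -2
Position 3 (value 6): max_ending_here = 6, max_so_far = 6
Position 4 (value -2): max_ending_here = 4, max_so_far = 6
Position 5 (value -2): max_ending_here = 2, max_so_far = 6
Position 6 (value -1): max_ending_here = 1, max_so_far = 6
Position 7 (value 13): max_ending_here = 14, max_so_far = 14

Maximum subarray: [6, -2, -2, -1, 13]
Maximum sum: 14

The maximum subarray is [6, -2, -2, -1, 13] with sum 14. This subarray runs from index 3 to index 7.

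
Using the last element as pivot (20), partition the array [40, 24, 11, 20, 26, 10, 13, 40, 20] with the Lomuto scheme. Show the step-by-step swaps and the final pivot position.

Lomuto partition with pivot = 20:

Initial array: [40, 24, 11, 20, 26, 10, 13, 40, 20]

arr[0]=40 > 20: no swap
arr[1]=24 > 20: no swap
arr[2]=11 <= 20: swap with position 0, array becomes [11, 24, 40, 20, 26, 10, 13, 40, 20]
arr[3]=20 <= 20: swap with position 1, array becomes [11, 20, 40, 24, 26, 10, 13, 40, 20]
arr[4]=26 > 20: no swap
arr[5]=10 <= 20: swap with position 2, array becomes [11, 20, 10, 24, 26, 40, 13, 40, 20]
arr[6]=13 <= 20: swap with position 3, array becomes [11, 20, 10, 13, 26, 40, 24, 40, 20]
arr[7]=40 > 20: no swap

Place pivot at position 4: [11, 20, 10, 13, 20, 40, 24, 40, 26]
Pivot position: 4

After partitioning with pivot 20, the array becomes [11, 20, 10, 13, 20, 40, 24, 40, 26]. The pivot is placed at index 4. All elements to the left of the pivot are <= 20, and all elements to the right are > 20.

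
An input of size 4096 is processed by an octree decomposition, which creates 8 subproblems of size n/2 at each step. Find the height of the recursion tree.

For divide and conquer with division factor 2:

Problem sizes at each level:
Level 0: 4096
Level 1: 2048
Level 2: 1024
Level 3: 512
Level 4: 256
Level 5: 128
Level 6: 64
Level 7: 32
Level 8: 16
Level 9: 8
Level 10: 4
Level 11: 2
Level 12: 1

The root is level 0 and the size-1 base case is level 12 (the tree spans levels 0 through 12, i.e. 13 levels counting the root), so the depth is the number of divisions: log_2(4096) = 12

The recursion tree depth is log_2(4096) = 12. At each level, the problem size is divided by 2, so it takes 12 divisions to reduce to a base case of size 1. The algorithm makes 8 recursive calls at each level.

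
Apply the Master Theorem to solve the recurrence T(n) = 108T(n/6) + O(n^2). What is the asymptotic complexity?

Master Theorem for T(n) = 108T(n/6) + O(n^2):

a = 108, b = 6, c = 2
log_b(a) = log_6(108) = 2.6131

Case 1: c = 2 < log_6(108) = 2.6131
T(n) = O(n^(log_6 108))

For T(n) = 108T(n/6) + O(n^2): log_6(108) = 2.6131. This is Case 1 of the Master Theorem (c < log_b(a), work dominated by leaves), giving O(n^(log_6 108)).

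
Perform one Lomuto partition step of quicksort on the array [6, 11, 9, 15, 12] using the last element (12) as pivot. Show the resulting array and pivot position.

Lomuto partition with pivot = 12:

Initial array: [6, 11, 9, 15, 12]

arr[0]=6 <= 12: swap with position 0, array becomes [6, 11, 9, 15, 12]
arr[1]=11 <= 12: swap with position 1, array becomes [6, 11, 9, 15, 12]
arr[2]=9 <= 12: swap with position 2, array becomes [6, 11, 9, 15, 12]
arr[3]=15 > 12: no swap

Place pivot at position 3: [6, 11, 9, 12, 15]
Pivot position: 3

After partitioning with pivot 12, the array becomes [6, 11, 9, 12, 15]. The pivot is placed at index 3. All elements to the left of the pivot are <= 12, and all elements to the right are > 12.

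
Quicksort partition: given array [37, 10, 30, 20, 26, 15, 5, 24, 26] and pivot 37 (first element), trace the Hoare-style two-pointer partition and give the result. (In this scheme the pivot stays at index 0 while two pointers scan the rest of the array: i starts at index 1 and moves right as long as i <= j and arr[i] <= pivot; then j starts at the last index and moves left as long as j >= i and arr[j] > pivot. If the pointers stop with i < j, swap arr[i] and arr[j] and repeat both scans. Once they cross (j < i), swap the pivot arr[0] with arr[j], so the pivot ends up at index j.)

Hoare-style two-pointer partition with pivot = 37:

Initial array: [37, 10, 30, 20, 26, 15, 5, 24, 26]

Pointers start at i = 1, j = 8.
i ends at 9, j ends at 8: the pointers have crossed (j < i), so scanning stops.

Swap pivot arr[0] with arr[8] to place pivot at position 8: [26, 10, 30, 20, 26, 15, 5, 24, 37]
Pivot position: 8

After partitioning with pivot 37, the array becomes [26, 10, 30, 20, 26, 15, 5, 24, 37]. The pivot is placed at index 8. All elements to the left of the pivot are <= 37, and all elements to the right are > 37.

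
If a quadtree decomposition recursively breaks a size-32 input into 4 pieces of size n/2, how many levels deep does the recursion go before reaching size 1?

For divide and conquer with division factor 2:

Problem sizes at each level:
Level 0: 32
Level 1: 16
Level 2: 8
Level 3: 4
Level 4: 2
Level 5: 1

The root is level 0 and the size-1 base case is level 5 (the tree spans levels 0 through 5, i.e. 6 levels counting the root), so the depth is the number of divisions: log_2(32) = 5

The recursion tree depth is log_2(32) = 5. At each level, the problem size is divided by 2, so it takes 5 divisions to reduce to a base case of size 1. The algorithm makes 4 recursive calls at each level.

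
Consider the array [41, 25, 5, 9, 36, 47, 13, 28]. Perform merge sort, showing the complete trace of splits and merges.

Merge sort trace:

Split: [41, 25, 5, 9, 36, 47, 13, 28] -> [41, 25, 5, 9] and [36, 47, 13, 28]
  Split: [41, 25, 5, 9] -> [41, 25] and [5, 9]
    Split: [41, 25] -> [41] and [25]
    Merge: [41] + [25] -> [25, 41]
    Split: [5, 9] -> [5] and [9]
    Merge: [5] + [9] -> [5, 9]
  Merge: [25, 41] + [5, 9] -> [5, 9, 25, 41]
  Split: [36, 47, 13, 28] -> [36, 47] and [13, 28]
    Split: [36, 47] -> [36] and [47]
    Merge: [36] + [47] -> [36, 47]
    Split: [13, 28] -> [13] and [28]
    Merge: [13] + [28] -> [13, 28]
  Merge: [36, 47] + [13, 28] -> [13, 28, 36, 47]
Merge: [5, 9, 25, 41] + [13, 28, 36, 47] -> [5, 9, 13, 25, 28, 36, 41, 47]

Final sorted array: [5, 9, 13, 25, 28, 36, 41, 47]

The merge sort proceeds by recursively splitting the array and merging sorted halves.
After all merges, the sorted array is [5, 9, 13, 25, 28, 36, 41, 47].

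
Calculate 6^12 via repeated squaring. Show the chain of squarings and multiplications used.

Computing 6^12 by squaring (build up from 6^1; each line after the first costs one multiplication):

6^1 = 6
6^2 = (6^1)^2 = 6^2 = 36
6^3 = 6 * 6^2 = 6 * 36 = 216
6^6 = (6^3)^2 = 216^2 = 46656
6^12 = (6^6)^2 = 46656^2 = 2176782336

Result: 2176782336
Multiplications needed: 4 (4 lines after 6^1)

6^12 = 2176782336. Using exponentiation by squaring, this requires 4 multiplications. The key idea: if the exponent is even, square the half-power; if odd, multiply by the base once.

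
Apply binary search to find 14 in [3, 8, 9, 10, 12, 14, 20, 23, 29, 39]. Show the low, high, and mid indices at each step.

Binary search for 14 in [3, 8, 9, 10, 12, 14, 20, 23, 29, 39]:

lo=0, hi=9, mid=4, arr[mid]=12 -> 12 < 14, search right half
lo=5, hi=9, mid=7, arr[mid]=23 -> 23 > 14, search left half
lo=5, hi=6, mid=5, arr[mid]=14 -> Found target at index 5!

Binary search finds 14 at index 5 after 3 comparisons. The search repeatedly halves the search space by comparing with the middle element.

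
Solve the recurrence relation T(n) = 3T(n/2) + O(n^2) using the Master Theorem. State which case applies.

Master Theorem for T(n) = 3T(n/2) + O(n^2):

a = 3, b = 2, c = 2
log_b(a) = log_2(3) = 1.5850

Case 3: c = 2 > log_2(3) = 1.5850
T(n) = O(n^2) = O(n^2)

For T(n) = 3T(n/2) + O(n^2): log_2(3) = 1.5850. This is Case 3 of the Master Theorem (c > log_b(a), work dominated by root), giving O(n^2).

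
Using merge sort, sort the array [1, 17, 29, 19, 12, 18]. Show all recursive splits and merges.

Merge sort trace:

Split: [1, 17, 29, 19, 12, 18] -> [1, 17, 29] and [19, 12, 18]
  Split: [1, 17, 29] -> [1] and [17, 29]
    Split: [17, 29] -> [17] and [29]
    Merge: [17] + [29] -> [17, 29]
  Merge: [1] + [17, 29] -> [1, 17, 29]
  Split: [19, 12, 18] -> [19] and [12, 18]
    Split: [12, 18] -> [12] and [18]
    Merge: [12] + [18] -> [12, 18]
  Merge: [19] + [12, 18] -> [12, 18, 19]
Merge: [1, 17, 29] + [12, 18, 19] -> [1, 12, 17, 18, 19, 29]

Final sorted array: [1, 12, 17, 18, 19, 29]

The merge sort proceeds by recursively splitting the array and merging sorted halves.
After all merges, the sorted array is [1, 12, 17, 18, 19, 29].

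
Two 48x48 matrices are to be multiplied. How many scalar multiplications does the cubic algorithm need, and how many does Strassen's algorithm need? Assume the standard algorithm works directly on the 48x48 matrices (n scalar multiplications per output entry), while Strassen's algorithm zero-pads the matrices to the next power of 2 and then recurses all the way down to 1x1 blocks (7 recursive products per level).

Matrix multiplication for 48x48 matrices:

Strassen's algorithm requires power-of-2 dimensions. Pad 48x48 to 64x64 (next power of 2).

Standard algorithm: 48^3 = 110592 multiplications
Strassen's algorithm: 7^(log2(64)) = 7^6 = 117649 multiplications
Difference: 110592 - 117649 = -7057 (Strassen uses MORE here due to padding overhead — for small or just-over-power-of-2 n, padding can outweigh the per-level savings)

Standard: 110592 multiplications (48^3). Strassen: 117649 multiplications (7^6, after padding to 64x64). Strassen reduces 8 recursive multiplications to 7 at each level.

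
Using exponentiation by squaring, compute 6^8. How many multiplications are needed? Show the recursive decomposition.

Computing 6^8 by squaring (build up from 6^1; each line after the first costs one multiplication):

6^1 = 6
6^2 = (6^1)^2 = 6^2 = 36
6^4 = (6^2)^2 = 36^2 = 1296
6^8 = (6^4)^2 = 1296^2 = 1679616

Result: 1679616
Multiplications needed: 3 (3 lines after 6^1)

6^8 = 1679616. Using exponentiation by squaring, this requires 3 multiplications. The key idea: if the exponent is even, square the half-power; if odd, multiply by the base once.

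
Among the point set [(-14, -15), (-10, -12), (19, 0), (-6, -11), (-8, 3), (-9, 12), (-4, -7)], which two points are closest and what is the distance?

Computing all pairwise distances among 7 points:

d((-14, -15), (-10, -12)) = 5.0
d((-14, -15), (19, 0)) = 36.2491
d((-14, -15), (-6, -11)) = 8.9443
d((-14, -15), (-8, 3)) = 18.9737
d((-14, -15), (-9, 12)) = 27.4591
d((-14, -15), (-4, -7)) = 12.8062
d((-10, -12), (19, 0)) = 31.3847
d((-10, -12), (-6, -11)) = 4.1231 <-- minimum
d((-10, -12), (-8, 3)) = 15.1327
d((-10, -12), (-9, 12)) = 24.0208
d((-10, -12), (-4, -7)) = 7.8102
d((19, 0), (-6, -11)) = 27.313
d((19, 0), (-8, 3)) = 27.1662
d((19, 0), (-9, 12)) = 30.4631
d((19, 0), (-4, -7)) = 24.0416
d((-6, -11), (-8, 3)) = 14.1421
d((-6, -11), (-9, 12)) = 23.1948
d((-6, -11), (-4, -7)) = 4.4721
d((-8, 3), (-9, 12)) = 9.0554
d((-8, 3), (-4, -7)) = 10.7703
d((-9, 12), (-4, -7)) = 19.6469

Closest pair: (-10, -12) and (-6, -11) with distance 4.1231

The closest pair is (-10, -12) and (-6, -11) with Euclidean distance 4.1231. For 7 points, brute-force pairwise comparison is shown above. For large n, the divide-and-conquer algorithm (sort by x, recurse on halves, check the dividing strip) achieves O(n log n).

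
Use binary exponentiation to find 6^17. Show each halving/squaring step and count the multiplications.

Computing 6^17 by squaring (build up from 6^1; each line after the first costs one multiplication):

6^1 = 6
6^2 = (6^1)^2 = 6^2 = 36
6^4 = (6^2)^2 = 36^2 = 1296
6^8 = (6^4)^2 = 1296^2 = 1679616
6^16 = (6^8)^2 = 1679616^2 = 2821109907456
6^17 = 6 * 6^16 = 6 * 2821109907456 = 16926659444736

Result: 16926659444736
Multiplications needed: 5 (5 lines after 6^1)

6^17 = 16926659444736. Using exponentiation by squaring, this requires 5 multiplications. The key idea: if the exponent is even, square the half-power; if odd, multiply by the base once.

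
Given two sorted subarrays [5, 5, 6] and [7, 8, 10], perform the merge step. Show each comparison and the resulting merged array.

Merging process:

Compare 5 vs 7: take 5 from left. Merged: [5]
Compare 5 vs 7: take 5 from left. Merged: [5, 5]
Compare 6 vs 7: take 6 from left. Merged: [5, 5, 6]
Append remaining from right: [7, 8, 10]. Merged: [5, 5, 6, 7, 8, 10]

Final merged array: [5, 5, 6, 7, 8, 10]
Total comparisons: 3

The merged array is [5, 5, 6, 7, 8, 10], requiring 3 comparisons. The merge step runs in O(n) time where n is the total number of elements.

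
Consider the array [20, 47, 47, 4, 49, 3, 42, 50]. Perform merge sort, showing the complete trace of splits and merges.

Merge sort trace:

Split: [20, 47, 47, 4, 49, 3, 42, 50] -> [20, 47, 47, 4] and [49, 3, 42, 50]
  Split: [20, 47, 47, 4] -> [20, 47] and [47, 4]
    Split: [20, 47] -> [20] and [47]
    Merge: [20] + [47] -> [20, 47]
    Split: [47, 4] -> [47] and [4]
    Merge: [47] + [4] -> [4, 47]
  Merge: [20, 47] + [4, 47] -> [4, 20, 47, 47]
  Split: [49, 3, 42, 50] -> [49, 3] and [42, 50]
    Split: [49, 3] -> [49] and [3]
    Merge: [49] + [3] -> [3, 49]
    Split: [42, 50] -> [42] and [50]
    Merge: [42] + [50] -> [42, 50]
  Merge: [3, 49] + [42, 50] -> [3, 42, 49, 50]
Merge: [4, 20, 47, 47] + [3, 42, 49, 50] -> [3, 4, 20, 42, 47, 47, 49, 50]

Final sorted array: [3, 4, 20, 42, 47, 47, 49, 50]

The merge sort proceeds by recursively splitting the array and merging sorted halves.
After all merges, the sorted array is [3, 4, 20, 42, 47, 47, 49, 50].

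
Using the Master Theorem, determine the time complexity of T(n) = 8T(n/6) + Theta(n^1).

Master Theorem for T(n) = 8T(n/6) + O(n^1):

a = 8, b = 6, c = 1
log_b(a) = log_6(8) = 1.1606

Case 1: c = 1 < log_6(8) = 1.1606
T(n) = O(n^(log_6 8))

For T(n) = 8T(n/6) + O(n^1): log_6(8) = 1.1606. This is Case 1 of the Master Theorem (c < log_b(a), work dominated by leaves), giving O(n^(log_6 8)).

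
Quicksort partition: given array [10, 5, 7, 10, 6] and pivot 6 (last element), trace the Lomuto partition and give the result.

Lomuto partition with pivot = 6:

Initial array: [10, 5, 7, 10, 6]

arr[0]=10 > 6: no swap
arr[1]=5 <= 6: swap with position 0, array becomes [5, 10, 7, 10, 6]
arr[2]=7 > 6: no swap
arr[3]=10 > 6: no swap

Place pivot at position 1: [5, 6, 7, 10, 10]
Pivot position: 1

After partitioning with pivot 6, the array becomes [5, 6, 7, 10, 10]. The pivot is placed at index 1. All elements to the left of the pivot are <= 6, and all elements to the right are > 6.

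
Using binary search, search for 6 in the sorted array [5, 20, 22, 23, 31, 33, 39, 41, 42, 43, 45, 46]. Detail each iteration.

Binary search for 6 in [5, 20, 22, 23, 31, 33, 39, 41, 42, 43, 45, 46]:

lo=0, hi=11, mid=5, arr[mid]=33 -> 33 > 6, search left half
lo=0, hi=4, mid=2, arr[mid]=22 -> 22 > 6, search left half
lo=0, hi=1, mid=0, arr[mid]=5 -> 5 < 6, search right half
lo=1, hi=1, mid=1, arr[mid]=20 -> 20 > 6, search left half
lo=1 > hi=0, target 6 not found

Binary search determines that 6 is not in the array after 4 comparisons. The search space was exhausted without finding the target.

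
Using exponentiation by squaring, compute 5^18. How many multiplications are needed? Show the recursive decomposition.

Computing 5^18 by squaring (build up from 5^1; each line after the first costs one multiplication):

5^1 = 5
5^2 = (5^1)^2 = 5^2 = 25
5^4 = (5^2)^2 = 25^2 = 625
5^8 = (5^4)^2 = 625^2 = 390625
5^9 = 5 * 5^8 = 5 * 390625 = 1953125
5^18 = (5^9)^2 = 1953125^2 = 3814697265625

Result: 3814697265625
Multiplications needed: 5 (5 lines after 5^1)

5^18 = 3814697265625. Using exponentiation by squaring, this requires 5 multiplications. The key idea: if the exponent is even, square the half-power; if odd, multiply by the base once.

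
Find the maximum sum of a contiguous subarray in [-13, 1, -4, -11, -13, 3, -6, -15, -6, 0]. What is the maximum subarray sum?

Using Kadane's algorithm on [-13, 1, -4, -11, -13, 3, -6, -15, -6, 0]:

Scanning through the array:
Position 1 (value 1): max_ending_here = 1, max_so_far = 1
Position 2 (value -4): max_ending_here = -3, max_so_far = 1
Position 3 (value -11): max_ending_here = -11, max_so_far = 1
Position 4 (value -13): max_ending_here = -13, max_so_far = 1
Position 5 (value 3): max_ending_here = 3, max_so_far = 3
Position 6 (value -6): max_ending_here = -3, max_so_far = 3
Position 7 (value -15): max_ending_here = -15, max_so_far = 3
Position 8 (value -6): max_ending_here = -6, max_so_far = 3
Position 9 (value 0): max_ending_here = 0, max_so_far = 3

Maximum subarray: [3]
Maximum sum: 3

The maximum subarray is [3] with sum 3. This subarray runs from index 5 to index 5.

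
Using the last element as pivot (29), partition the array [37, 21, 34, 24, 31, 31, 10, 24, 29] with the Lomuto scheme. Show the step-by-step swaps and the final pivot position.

Lomuto partition with pivot = 29:

Initial array: [37, 21, 34, 24, 31, 31, 10, 24, 29]

arr[0]=37 > 29: no swap
arr[1]=21 <= 29: swap with position 0, array becomes [21, 37, 34, 24, 31, 31, 10, 24, 29]
arr[2]=34 > 29: no swap
arr[3]=24 <= 29: swap with position 1, array becomes [21, 24, 34, 37, 31, 31, 10, 24, 29]
arr[4]=31 > 29: no swap
arr[5]=31 > 29: no swap
arr[6]=10 <= 29: swap with position 2, array becomes [21, 24, 10, 37, 31, 31, 34, 24, 29]
arr[7]=24 <= 29: swap with position 3, array becomes [21, 24, 10, 24, 31, 31, 34, 37, 29]

Place pivot at position 4: [21, 24, 10, 24, 29, 31, 34, 37, 31]
Pivot position: 4

After partitioning with pivot 29, the array becomes [21, 24, 10, 24, 29, 31, 34, 37, 31]. The pivot is placed at index 4. All elements to the left of the pivot are <= 29, and all elements to the right are > 29.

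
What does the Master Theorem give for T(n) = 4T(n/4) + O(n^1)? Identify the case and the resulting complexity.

Master Theorem for T(n) = 4T(n/4) + O(n^1):

a = 4, b = 4, c = 1
log_b(a) = log_4(4) = 1.0000

Case 2: c = 1 = log_4(4) = 1.0000
T(n) = O(n^1 log n) = O(n log n)

For T(n) = 4T(n/4) + O(n^1): log_4(4) = 1.0000. This is Case 2 of the Master Theorem (c = log_b(a), equal work at all levels), giving O(n log n).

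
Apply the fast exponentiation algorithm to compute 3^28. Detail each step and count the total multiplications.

Computing 3^28 by squaring (build up from 3^1; each line after the first costs one multiplication):

3^1 = 3
3^2 = (3^1)^2 = 3^2 = 9
3^3 = 3 * 3^2 = 3 * 9 = 27
3^6 = (3^3)^2 = 27^2 = 729
3^7 = 3 * 3^6 = 3 * 729 = 2187
3^14 = (3^7)^2 = 2187^2 = 4782969
3^28 = (3^14)^2 = 4782969^2 = 22876792454961

Result: 22876792454961
Multiplications needed: 6 (6 lines after 3^1)

3^28 = 22876792454961. Using exponentiation by squaring, this requires 6 multiplications. The key idea: if the exponent is even, square the half-power; if odd, multiply by the base once.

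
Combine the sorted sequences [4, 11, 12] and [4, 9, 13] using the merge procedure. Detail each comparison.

Merging process:

Compare 4 vs 4: take 4 from left. Merged: [4]
Compare 11 vs 4: take 4 from right. Merged: [4, 4]
Compare 11 vs 9: take 9 from right. Merged: [4, 4, 9]
Compare 11 vs 13: take 11 from left. Merged: [4, 4, 9, 11]
Compare 12 vs 13: take 12 from left. Merged: [4, 4, 9, 11, 12]
Append remaining from right: [13]. Merged: [4, 4, 9, 11, 12, 13]

Final merged array: [4, 4, 9, 11, 12, 13]
Total comparisons: 5

The merged array is [4, 4, 9, 11, 12, 13], requiring 5 comparisons. The merge step runs in O(n) time where n is the total number of elements.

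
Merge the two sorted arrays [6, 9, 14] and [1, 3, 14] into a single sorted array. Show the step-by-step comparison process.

Merging process:

Compare 6 vs 1: take 1 from right. Merged: [1]
Compare 6 vs 3: take 3 from right. Merged: [1, 3]
Compare 6 vs 14: take 6 from left. Merged: [1, 3, 6]
Compare 9 vs 14: take 9 from left. Merged: [1, 3, 6, 9]
Compare 14 vs 14: take 14 from left. Merged: [1, 3, 6, 9, 14]
Append remaining from right: [14]. Merged: [1, 3, 6, 9, 14, 14]

Final merged array: [1, 3, 6, 9, 14, 14]
Total comparisons: 5

The merged array is [1, 3, 6, 9, 14, 14], requiring 5 comparisons. The merge step runs in O(n) time where n is the total number of elements.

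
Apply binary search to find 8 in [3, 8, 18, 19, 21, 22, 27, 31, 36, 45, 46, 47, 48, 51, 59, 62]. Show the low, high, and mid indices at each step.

Binary search for 8 in [3, 8, 18, 19, 21, 22, 27, 31, 36, 45, 46, 47, 48, 51, 59, 62]:

lo=0, hi=15, mid=7, arr[mid]=31 -> 31 > 8, search left half
lo=0, hi=6, mid=3, arr[mid]=19 -> 19 > 8, search left half
lo=0, hi=2, mid=1, arr[mid]=8 -> Found target at index 1!

Binary search finds 8 at index 1 after 3 comparisons. The search repeatedly halves the search space by comparing with the middle element.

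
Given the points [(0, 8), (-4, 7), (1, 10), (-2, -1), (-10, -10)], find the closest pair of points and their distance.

Computing all pairwise distances among 5 points:

d((0, 8), (-4, 7)) = 4.1231
d((0, 8), (1, 10)) = 2.2361 <-- minimum
d((0, 8), (-2, -1)) = 9.2195
d((0, 8), (-10, -10)) = 20.5913
d((-4, 7), (1, 10)) = 5.831
d((-4, 7), (-2, -1)) = 8.2462
d((-4, 7), (-10, -10)) = 18.0278
d((1, 10), (-2, -1)) = 11.4018
d((1, 10), (-10, -10)) = 22.8254
d((-2, -1), (-10, -10)) = 12.0416

Closest pair: (0, 8) and (1, 10) with distance 2.2361

The closest pair is (0, 8) and (1, 10) with Euclidean distance 2.2361. For 5 points, brute-force pairwise comparison is shown above. For large n, the divide-and-conquer algorithm (sort by x, recurse on halves, check the dividing strip) achieves O(n log n).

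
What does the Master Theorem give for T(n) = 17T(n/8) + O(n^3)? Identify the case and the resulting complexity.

Master Theorem for T(n) = 17T(n/8) + O(n^3):

a = 17, b = 8, c = 3
log_b(a) = log_8(17) = 1.3625

Case 3: c = 3 > log_8(17) = 1.3625
T(n) = O(n^3) = O(n^3)

For T(n) = 17T(n/8) + O(n^3): log_8(17) = 1.3625. This is Case 3 of the Master Theorem (c > log_b(a), work dominated by root), giving O(n^3).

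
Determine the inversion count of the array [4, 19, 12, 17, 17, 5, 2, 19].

Finding inversions in [4, 19, 12, 17, 17, 5, 2, 19]:

(0, 6): arr[0]=4 > arr[6]=2
(1, 2): arr[1]=19 > arr[2]=12
(1, 3): arr[1]=19 > arr[3]=17
(1, 4): arr[1]=19 > arr[4]=17
(1, 5): arr[1]=19 > arr[5]=5
(1, 6): arr[1]=19 > arr[6]=2
(2, 5): arr[2]=12 > arr[5]=5
(2, 6): arr[2]=12 > arr[6]=2
(3, 5): arr[3]=17 > arr[5]=5
(3, 6): arr[3]=17 > arr[6]=2
(4, 5): arr[4]=17 > arr[5]=5
(4, 6): arr[4]=17 > arr[6]=2
(5, 6): arr[5]=5 > arr[6]=2

Total inversions: 13

The array has 13 inversion(s): (0,6), (1,2), (1,3), (1,4), (1,5), (1,6), (2,5), (2,6), (3,5), (3,6), (4,5), (4,6), (5,6). Each pair (i,j) satisfies i < j and arr[i] > arr[j].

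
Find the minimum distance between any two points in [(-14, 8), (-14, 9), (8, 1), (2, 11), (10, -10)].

Computing all pairwise distances among 5 points:

d((-14, 8), (-14, 9)) = 1.0 <-- minimum
d((-14, 8), (8, 1)) = 23.0868
d((-14, 8), (2, 11)) = 16.2788
d((-14, 8), (10, -10)) = 30.0
d((-14, 9), (8, 1)) = 23.4094
d((-14, 9), (2, 11)) = 16.1245
d((-14, 9), (10, -10)) = 30.6105
d((8, 1), (2, 11)) = 11.6619
d((8, 1), (10, -10)) = 11.1803
d((2, 11), (10, -10)) = 22.4722

Closest pair: (-14, 8) and (-14, 9) with distance 1.0

The closest pair is (-14, 8) and (-14, 9) with Euclidean distance 1.0. For 5 points, brute-force pairwise comparison is shown above. For large n, the divide-and-conquer algorithm (sort by x, recurse on halves, check the dividing strip) achieves O(n log n).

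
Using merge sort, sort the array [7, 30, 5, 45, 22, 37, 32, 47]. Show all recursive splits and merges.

Merge sort trace:

Split: [7, 30, 5, 45, 22, 37, 32, 47] -> [7, 30, 5, 45] and [22, 37, 32, 47]
  Split: [7, 30, 5, 45] -> [7, 30] and [5, 45]
    Split: [7, 30] -> [7] and [30]
    Merge: [7] + [30] -> [7, 30]
    Split: [5, 45] -> [5] and [45]
    Merge: [5] + [45] -> [5, 45]
  Merge: [7, 30] + [5, 45] -> [5, 7, 30, 45]
  Split: [22, 37, 32, 47] -> [22, 37] and [32, 47]
    Split: [22, 37] -> [22] and [37]
    Merge: [22] + [37] -> [22, 37]
    Split: [32, 47] -> [32] and [47]
    Merge: [32] + [47] -> [32, 47]
  Merge: [22, 37] + [32, 47] -> [22, 32, 37, 47]
Merge: [5, 7, 30, 45] + [22, 32, 37, 47] -> [5, 7, 22, 30, 32, 37, 45, 47]

Final sorted array: [5, 7, 22, 30, 32, 37, 45, 47]

The merge sort proceeds by recursively splitting the array and merging sorted halves.
After all merges, the sorted array is [5, 7, 22, 30, 32, 37, 45, 47].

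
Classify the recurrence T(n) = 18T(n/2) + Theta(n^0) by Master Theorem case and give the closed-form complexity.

Master Theorem for T(n) = 18T(n/2) + O(n^0):

a = 18, b = 2, c = 0
log_b(a) = log_2(18) = 4.1699

Case 1: c = 0 < log_2(18) = 4.1699
T(n) = O(n^(log_2 18))

For T(n) = 18T(n/2) + O(n^0): log_2(18) = 4.1699. This is Case 1 of the Master Theorem (c < log_b(a), work dominated by leaves), giving O(n^(log_2 18)).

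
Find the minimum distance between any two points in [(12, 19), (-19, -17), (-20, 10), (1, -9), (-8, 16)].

Computing all pairwise distances among 5 points:

d((12, 19), (-19, -17)) = 47.5079
d((12, 19), (-20, 10)) = 33.2415
d((12, 19), (1, -9)) = 30.0832
d((12, 19), (-8, 16)) = 20.2237
d((-19, -17), (-20, 10)) = 27.0185
d((-19, -17), (1, -9)) = 21.5407
d((-19, -17), (-8, 16)) = 34.7851
d((-20, 10), (1, -9)) = 28.3196
d((-20, 10), (-8, 16)) = 13.4164 <-- minimum
d((1, -9), (-8, 16)) = 26.5707

Closest pair: (-20, 10) and (-8, 16) with distance 13.4164

The closest pair is (-20, 10) and (-8, 16) with Euclidean distance 13.4164. For 5 points, brute-force pairwise comparison is shown above. For large n, the divide-and-conquer algorithm (sort by x, recurse on halves, check the dividing strip) achieves O(n log n).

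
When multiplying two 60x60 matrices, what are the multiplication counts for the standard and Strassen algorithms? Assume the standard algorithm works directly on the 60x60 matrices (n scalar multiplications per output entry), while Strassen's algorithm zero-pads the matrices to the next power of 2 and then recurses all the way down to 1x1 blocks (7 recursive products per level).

Matrix multiplication for 60x60 matrices:

Strassen's algorithm requires power-of-2 dimensions. Pad 60x60 to 64x64 (next power of 2).

Standard algorithm: 60^3 = 216000 multiplications
Strassen's algorithm: 7^(log2(64)) = 7^6 = 117649 multiplications
Savings: 216000 - 117649 = 98351 multiplications

Standard: 216000 multiplications (60^3). Strassen: 117649 multiplications (7^6, after padding to 64x64). Strassen reduces 8 recursive multiplications to 7 at each level.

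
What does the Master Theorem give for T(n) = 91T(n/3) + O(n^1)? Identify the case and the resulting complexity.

Master Theorem for T(n) = 91T(n/3) + O(n^1):

a = 91, b = 3, c = 1
log_b(a) = log_3(91) = 4.1060

Case 1: c = 1 < log_3(91) = 4.1060
T(n) = O(n^(log_3 91))

For T(n) = 91T(n/3) + O(n^1): log_3(91) = 4.1060. This is Case 1 of the Master Theorem (c < log_b(a), work dominated by leaves), giving O(n^(log_3 91)).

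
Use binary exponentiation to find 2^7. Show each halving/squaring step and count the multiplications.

Computing 2^7 by squaring (build up from 2^1; each line after the first costs one multiplication):

2^1 = 2
2^2 = (2^1)^2 = 2^2 = 4
2^3 = 2 * 2^2 = 2 * 4 = 8
2^6 = (2^3)^2 = 8^2 = 64
2^7 = 2 * 2^6 = 2 * 64 = 128

Result: 128
Multiplications needed: 4 (4 lines after 2^1)

2^7 = 128. Using exponentiation by squaring, this requires 4 multiplications. The key idea: if the exponent is even, square the half-power; if odd, multiply by the base once.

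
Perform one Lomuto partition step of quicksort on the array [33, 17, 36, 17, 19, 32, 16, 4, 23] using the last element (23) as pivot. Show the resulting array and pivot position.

Lomuto partition with pivot = 23:

Initial array: [33, 17, 36, 17, 19, 32, 16, 4, 23]

arr[0]=33 > 23: no swap
arr[1]=17 <= 23: swap with position 0, array becomes [17, 33, 36, 17, 19, 32, 16, 4, 23]
arr[2]=36 > 23: no swap
arr[3]=17 <= 23: swap with position 1, array becomes [17, 17, 36, 33, 19, 32, 16, 4, 23]
arr[4]=19 <= 23: swap with position 2, array becomes [17, 17, 19, 33, 36, 32, 16, 4, 23]
arr[5]=32 > 23: no swap
arr[6]=16 <= 23: swap with position 3, array becomes [17, 17, 19, 16, 36, 32, 33, 4, 23]
arr[7]=4 <= 23: swap with position 4, array becomes [17, 17, 19, 16, 4, 32, 33, 36, 23]

Place pivot at position 5: [17, 17, 19, 16, 4, 23, 33, 36, 32]
Pivot position: 5

After partitioning with pivot 23, the array becomes [17, 17, 19, 16, 4, 23, 33, 36, 32]. The pivot is placed at index 5. All elements to the left of the pivot are <= 23, and all elements to the right are > 23.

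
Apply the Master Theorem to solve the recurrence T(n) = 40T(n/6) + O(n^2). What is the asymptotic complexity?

Master Theorem for T(n) = 40T(n/6) + O(n^2):

a = 40, b = 6, c = 2
log_b(a) = log_6(40) = 2.0588

Case 1: c = 2 < log_6(40) = 2.0588
T(n) = O(n^(log_6 40))

For T(n) = 40T(n/6) + O(n^2): log_6(40) = 2.0588. This is Case 1 of the Master Theorem (c < log_b(a), work dominated by leaves), giving O(n^(log_6 40)).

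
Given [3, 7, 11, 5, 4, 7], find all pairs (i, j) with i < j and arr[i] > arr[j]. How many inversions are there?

Finding inversions in [3, 7, 11, 5, 4, 7]:

(1, 3): arr[1]=7 > arr[3]=5
(1, 4): arr[1]=7 > arr[4]=4
(2, 3): arr[2]=11 > arr[3]=5
(2, 4): arr[2]=11 > arr[4]=4
(2, 5): arr[2]=11 > arr[5]=7
(3, 4): arr[3]=5 > arr[4]=4

Total inversions: 6

The array has 6 inversion(s): (1,3), (1,4), (2,3), (2,4), (2,5), (3,4). Each pair (i,j) satisfies i < j and arr[i] > arr[j].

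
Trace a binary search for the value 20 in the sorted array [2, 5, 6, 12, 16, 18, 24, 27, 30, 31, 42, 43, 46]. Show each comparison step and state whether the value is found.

Binary search for 20 in [2, 5, 6, 12, 16, 18, 24, 27, 30, 31, 42, 43, 46]:

lo=0, hi=12, mid=6, arr[mid]=24 -> 24 > 20, search left half
lo=0, hi=5, mid=2, arr[mid]=6 -> 6 < 20, search right half
lo=3, hi=5, mid=4, arr[mid]=16 -> 16 < 20, search right half
lo=5, hi=5, mid=5, arr[mid]=18 -> 18 < 20, search right half
lo=6 > hi=5, target 20 not found

Binary search determines that 20 is not in the array after 4 comparisons. The search space was exhausted without finding the target.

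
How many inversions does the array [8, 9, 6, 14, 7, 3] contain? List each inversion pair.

Finding inversions in [8, 9, 6, 14, 7, 3]:

(0, 2): arr[0]=8 > arr[2]=6
(0, 4): arr[0]=8 > arr[4]=7
(0, 5): arr[0]=8 > arr[5]=3
(1, 2): arr[1]=9 > arr[2]=6
(1, 4): arr[1]=9 > arr[4]=7
(1, 5): arr[1]=9 > arr[5]=3
(2, 5): arr[2]=6 > arr[5]=3
(3, 4): arr[3]=14 > arr[4]=7
(3, 5): arr[3]=14 > arr[5]=3
(4, 5): arr[4]=7 > arr[5]=3

Total inversions: 10

The array has 10 inversion(s): (0,2), (0,4), (0,5), (1,2), (1,4), (1,5), (2,5), (3,4), (3,5), (4,5). Each pair (i,j) satisfies i < j and arr[i] > arr[j].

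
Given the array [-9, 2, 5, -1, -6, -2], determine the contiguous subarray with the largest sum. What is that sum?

Using Kadane's algorithm on [-9, 2, 5, -1, -6, -2]:

Scanning through the array:
Position 1 (value 2): max_ending_here = 2, max_so_far = 2
Position 2 (value 5): max_ending_here = 7, max_so_far = 7
Position 3 (value -1): max_ending_here = 6, max_so_far = 7
Position 4 (value -6): max_ending_here = 0, max_so_far = 7
Position 5 (value -2): max_ending_here = -2, max_so_far = 7

Maximum subarray: [2, 5]
Maximum sum: 7

The maximum subarray is [2, 5] with sum 7. This subarray runs from index 1 to index 2.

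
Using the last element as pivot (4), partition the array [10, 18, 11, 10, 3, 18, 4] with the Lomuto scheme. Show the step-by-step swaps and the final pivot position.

Lomuto partition with pivot = 4:

Initial array: [10, 18, 11, 10, 3, 18, 4]

arr[0]=10 > 4: no swap
arr[1]=18 > 4: no swap
arr[2]=11 > 4: no swap
arr[3]=10 > 4: no swap
arr[4]=3 <= 4: swap with position 0, array becomes [3, 18, 11, 10, 10, 18, 4]
arr[5]=18 > 4: no swap

Place pivot at position 1: [3, 4, 11, 10, 10, 18, 18]
Pivot position: 1

After partitioning with pivot 4, the array becomes [3, 4, 11, 10, 10, 18, 18]. The pivot is placed at index 1. All elements to the left of the pivot are <= 4, and all elements to the right are > 4.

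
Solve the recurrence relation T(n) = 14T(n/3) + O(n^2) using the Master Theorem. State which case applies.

Master Theorem for T(n) = 14T(n/3) + O(n^2):

a = 14, b = 3, c = 2
log_b(a) = log_3(14) = 2.4022

Case 1: c = 2 < log_3(14) = 2.4022
T(n) = O(n^(log_3 14))

For T(n) = 14T(n/3) + O(n^2): log_3(14) = 2.4022. This is Case 1 of the Master Theorem (c < log_b(a), work dominated by leaves), giving O(n^(log_3 14)).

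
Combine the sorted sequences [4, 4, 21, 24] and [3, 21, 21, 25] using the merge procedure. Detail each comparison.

Merging process:

Compare 4 vs 3: take 3 from right. Merged: [3]
Compare 4 vs 21: take 4 from left. Merged: [3, 4]
Compare 4 vs 21: take 4 from left. Merged: [3, 4, 4]
Compare 21 vs 21: take 21 from left. Merged: [3, 4, 4, 21]
Compare 24 vs 21: take 21 from right. Merged: [3, 4, 4, 21, 21]
Compare 24 vs 21: take 21 from right. Merged: [3, 4, 4, 21, 21, 21]
Compare 24 vs 25: take 24 from left. Merged: [3, 4, 4, 21, 21, 21, 24]
Append remaining from right: [25]. Merged: [3, 4, 4, 21, 21, 21, 24, 25]

Final merged array: [3, 4, 4, 21, 21, 21, 24, 25]
Total comparisons: 7

The merged array is [3, 4, 4, 21, 21, 21, 24, 25], requiring 7 comparisons. The merge step runs in O(n) time where n is the total number of elements.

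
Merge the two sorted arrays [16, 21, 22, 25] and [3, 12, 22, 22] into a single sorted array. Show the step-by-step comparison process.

Merging process:

Compare 16 vs 3: take 3 from right. Merged: [3]
Compare 16 vs 12: take 12 from right. Merged: [3, 12]
Compare 16 vs 22: take 16 from left. Merged: [3, 12, 16]
Compare 21 vs 22: take 21 from left. Merged: [3, 12, 16, 21]
Compare 22 vs 22: take 22 from left. Merged: [3, 12, 16, 21, 22]
Compare 25 vs 22: take 22 from right. Merged: [3, 12, 16, 21, 22, 22]
Compare 25 vs 22: take 22 from right. Merged: [3, 12, 16, 21, 22, 22, 22]
Append remaining from left: [25]. Merged: [3, 12, 16, 21, 22, 22, 22, 25]

Final merged array: [3, 12, 16, 21, 22, 22, 22, 25]
Total comparisons: 7

The merged array is [3, 12, 16, 21, 22, 22, 22, 25], requiring 7 comparisons. The merge step runs in O(n) time where n is the total number of elements.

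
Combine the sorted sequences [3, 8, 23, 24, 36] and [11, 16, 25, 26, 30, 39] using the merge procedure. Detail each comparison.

Merging process:

Compare 3 vs 11: take 3 from left. Merged: [3]
Compare 8 vs 11: take 8 from left. Merged: [3, 8]
Compare 23 vs 11: take 11 from right. Merged: [3, 8, 11]
Compare 23 vs 16: take 16 from right. Merged: [3, 8, 11, 16]
Compare 23 vs 25: take 23 from left. Merged: [3, 8, 11, 16, 23]
Compare 24 vs 25: take 24 from left. Merged: [3, 8, 11, 16, 23, 24]
Compare 36 vs 25: take 25 from right. Merged: [3, 8, 11, 16, 23, 24, 25]
Compare 36 vs 26: take 26 from right. Merged: [3, 8, 11, 16, 23, 24, 25, 26]
Compare 36 vs 30: take 30 from right. Merged: [3, 8, 11, 16, 23, 24, 25, 26, 30]
Compare 36 vs 39: take 36 from left. Merged: [3, 8, 11, 16, 23, 24, 25, 26, 30, 36]
Append remaining from right: [39]. Merged: [3, 8, 11, 16, 23, 24, 25, 26, 30, 36, 39]

Final merged array: [3, 8, 11, 16, 23, 24, 25, 26, 30, 36, 39]
Total comparisons: 10

The merged array is [3, 8, 11, 16, 23, 24, 25, 26, 30, 36, 39], requiring 10 comparisons. The merge step runs in O(n) time where n is the total number of elements.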